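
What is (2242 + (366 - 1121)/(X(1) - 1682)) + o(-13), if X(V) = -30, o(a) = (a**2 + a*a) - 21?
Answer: 4381763/1712 ≈ 2559.4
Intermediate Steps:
o(a) = -21 + 2*a**2 (o(a) = (a**2 + a**2) - 21 = 2*a**2 - 21 = -21 + 2*a**2)
(2242 + (366 - 1121)/(X(1) - 1682)) + o(-13) = (2242 + (366 - 1121)/(-30 - 1682)) + (-21 + 2*(-13)**2) = (2242 - 755/(-1712)) + (-21 + 2*169) = (2242 - 755*(-1/1712)) + (-21 + 338) = (2242 + 755/1712) + 317 = 3839059/1712 + 317 = 4381763/1712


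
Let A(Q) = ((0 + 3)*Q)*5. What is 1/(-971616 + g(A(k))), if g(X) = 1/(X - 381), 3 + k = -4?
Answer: -486/472205377 ≈ -1.0292e-6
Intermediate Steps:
k = -7 (k = -3 - 4 = -7)
A(Q) = 15*Q (A(Q) = (3*Q)*5 = 15*Q)
g(X) = 1/(-381 + X)
1/(-971616 + g(A(k))) = 1/(-971616 + 1/(-381 + 15*(-7))) = 1/(-971616 + 1/(-381 - 105)) = 1/(-971616 + 1/(-486)) = 1/(-971616 - 1/486) = 1/(-472205377/486) = -486/472205377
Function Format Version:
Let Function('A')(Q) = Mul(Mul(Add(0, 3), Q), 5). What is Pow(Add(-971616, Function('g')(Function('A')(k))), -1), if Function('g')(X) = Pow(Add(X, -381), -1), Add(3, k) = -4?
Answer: Rational(-486, 472205377) ≈ -1.0292e-6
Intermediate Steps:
k = -7 (k = Add(-3, -4) = -7)
Function('A')(Q) = Mul(15, Q) (Function('A')(Q) = Mul(Mul(3, Q), 5) = Mul(15, Q))
Function('g')(X) = Pow(Add(-381, X), -1)
Pow(Add(-971616, Function('g')(Function('A')(k))), -1) = Pow(Add(-971616, Pow(Add(-381, Mul(15, -7)), -1)), -1) = Pow(Add(-971616, Pow(Add(-381, -105), -1)), -1) = Pow(Add(-971616, Pow(-486, -1)), -1) = Pow(Add(-971616, Rational(-1, 486)), -1) = Pow(Rational(-472205377, 486), -1) = Rational(-486, 472205377)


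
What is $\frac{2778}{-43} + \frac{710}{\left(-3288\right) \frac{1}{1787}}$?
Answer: $- \frac{31845587}{70692} \approx -450.48$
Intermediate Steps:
$\frac{2778}{-43} + \frac{710}{\left(-3288\right) \frac{1}{1787}} = 2778 \left(- \frac{1}{43}\right) + \frac{710}{\left(-3288\right) \frac{1}{1787}} = - \frac{2778}{43} + \frac{710}{- \frac{3288}{1787}} = - \frac{2778}{43} + 710 \left(- \frac{1787}{3288}\right) = - \frac{2778}{43} - \frac{634385}{1644} = - \frac{31845587}{70692}$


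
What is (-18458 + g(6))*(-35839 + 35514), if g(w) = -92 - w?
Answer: 6030700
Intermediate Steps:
(-18458 + g(6))*(-35839 + 35514) = (-18458 + (-92 - 1*6))*(-35839 + 35514) = (-18458 + (-92 - 6))*(-325) = (-18458 - 98)*(-325) = -18556*(-325) = 6030700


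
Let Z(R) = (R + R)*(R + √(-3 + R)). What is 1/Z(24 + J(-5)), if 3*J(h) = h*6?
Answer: 1/370 - √11/5180 ≈ 0.0020624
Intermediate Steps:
J(h) = 2*h (J(h) = (h*6)/3 = (6*h)/3 = 2*h)
Z(R) = 2*R*(R + √(-3 + R)) (Z(R) = (2*R)*(R + √(-3 + R)) = 2*R*(R + √(-3 + R)))
1/Z(24 + J(-5)) = 1/(2*(24 + 2*(-5))*((24 + 2*(-5)) + √(-3 + (24 + 2*(-5))))) = 1/(2*(24 - 10)*((24 - 10) + √(-3 + (24 - 10)))) = 1/(2*14*(14 + √(-3 + 14))) = 1/(2*14*(14 + √11)) = 1/(392 + 28*√11)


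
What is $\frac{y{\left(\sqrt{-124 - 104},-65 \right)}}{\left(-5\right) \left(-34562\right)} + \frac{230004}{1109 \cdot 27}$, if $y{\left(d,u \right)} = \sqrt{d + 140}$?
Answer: $\frac{25556}{3327} + \frac{\sqrt{140 + 2 i \sqrt{57}}}{172810} \approx 7.6815 + 3.687 \cdot 10^{-6} i$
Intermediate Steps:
$y{\left(d,u \right)} = \sqrt{140 + d}$
$\frac{y{\left(\sqrt{-124 - 104},-65 \right)}}{\left(-5\right) \left(-34562\right)} + \frac{230004}{1109 \cdot 27} = \frac{\sqrt{140 + \sqrt{-124 - 104}}}{\left(-5\right) \left(-34562\right)} + \frac{230004}{1109 \cdot 27} = \frac{\sqrt{140 + \sqrt{-228}}}{172810} + \frac{230004}{29943} = \sqrt{140 + 2 i \sqrt{57}} \cdot \frac{1}{172810} + 230004 \cdot \frac{1}{29943} = \frac{\sqrt{140 + 2 i \sqrt{57}}}{172810} + \frac{25556}{3327} = \frac{25556}{3327} + \frac{\sqrt{140 + 2 i \sqrt{57}}}{172810}$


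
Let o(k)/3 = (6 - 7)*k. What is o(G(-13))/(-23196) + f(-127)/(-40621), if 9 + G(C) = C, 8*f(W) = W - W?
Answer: -11/3866 ≈ -0.0028453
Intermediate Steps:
f(W) = 0 (f(W) = (W - W)/8 = (1/8)*0 = 0)
G(C) = -9 + C
o(k) = -3*k (o(k) = 3*((6 - 7)*k) = 3*(-k) = -3*k)
o(G(-13))/(-23196) + f(-127)/(-40621) = -3*(-9 - 13)/(-23196) + 0/(-40621) = -3*(-22)*(-1/23196) + 0*(-1/40621) = 66*(-1/23196) + 0 = -11/3866 + 0 = -11/3866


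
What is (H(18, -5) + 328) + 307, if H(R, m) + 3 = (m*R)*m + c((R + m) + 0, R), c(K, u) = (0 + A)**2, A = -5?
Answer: 1107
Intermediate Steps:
c(K, u) = 25 (c(K, u) = (0 - 5)**2 = (-5)**2 = 25)
H(R, m) = 22 + R*m**2 (H(R, m) = -3 + ((m*R)*m + 25) = -3 + ((R*m)*m + 25) = -3 + (R*m**2 + 25) = -3 + (25 + R*m**2) = 22 + R*m**2)
(H(18, -5) + 328) + 307 = ((22 + 18*(-5)**2) + 328) + 307 = ((22 + 18*25) + 328) + 307 = ((22 + 450) + 328) + 307 = (472 + 328) + 307 = 800 + 307 = 1107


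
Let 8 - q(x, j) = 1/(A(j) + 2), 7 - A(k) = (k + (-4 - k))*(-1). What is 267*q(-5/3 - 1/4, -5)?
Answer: 10413/5 ≈ 2082.6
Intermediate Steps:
A(k) = 3 (A(k) = 7 - (k + (-4 - k))*(-1) = 7 - (-4)*(-1) = 7 - 1*4 = 7 - 4 = 3)
q(x, j) = 39/5 (q(x, j) = 8 - 1/(3 + 2) = 8 - 1/5 = 39/5)
267*q(-5/3 - 1/4, -5) = 267*(39/5) = 10413/5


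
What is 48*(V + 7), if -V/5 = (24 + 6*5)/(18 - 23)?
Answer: 2928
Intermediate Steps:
V = 54 (V = -5*(24 + 6*5)/(18 - 23) = -5*(24 + 30)/(-5) = -270*(-1)/5 = -5*(-54/5) = 54)
48*(V + 7) = 48*(54 + 7) = 48*61 = 2928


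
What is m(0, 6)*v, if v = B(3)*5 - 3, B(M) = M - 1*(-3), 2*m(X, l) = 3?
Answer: 81/2 ≈ 40.500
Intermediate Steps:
m(X, l) = 3/2 (m(X, l) = (½)*3 = 3/2)
B(M) = 3 + M (B(M) = M + 3 = 3 + M)
v = 27 (v = (3 + 3)*5 - 3 = 6*5 - 3 = 30 - 3 = 27)
m(0, 6)*v = (3/2)*27 = 81/2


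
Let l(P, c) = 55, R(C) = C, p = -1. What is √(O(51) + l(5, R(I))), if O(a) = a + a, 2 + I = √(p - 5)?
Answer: √157 ≈ 12.530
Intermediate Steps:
I = -2 + I*√6 (I = -2 + √(-1 - 5) = -2 + √(-6) = -2 + I*√6 ≈ -2.0 + 2.4495*I)
O(a) = 2*a
√(O(51) + l(5, R(I))) = √(2*51 + 55) = √(102 + 55) = √157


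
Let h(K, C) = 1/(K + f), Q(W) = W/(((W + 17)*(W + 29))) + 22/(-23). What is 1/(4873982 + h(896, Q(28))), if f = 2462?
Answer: 3358/16366831557 ≈ 2.0517e-7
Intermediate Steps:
Q(W) = -22/23 + W/((17 + W)*(29 + W)) (Q(W) = W/(((17 + W)*(29 + W))) + 22*(-1/23) = W*(1/((17 + W)*(29 + W))) - 22/23 = W/((17 + W)*(29 + W)) - 22/23 = -22/23 + W/((17 + W)*(29 + W)))
h(K, C) = 1/(2462 + K) (h(K, C) = 1/(K + 2462) = 1/(2462 + K))
1/(4873982 + h(896, Q(28))) = 1/(4873982 + 1/(2462 + 896)) = 1/(4873982 + 1/3358) = 1/(16366831557/3358) = 3358/16366831557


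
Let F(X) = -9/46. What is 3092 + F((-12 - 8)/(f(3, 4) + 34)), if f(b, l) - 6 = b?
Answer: 142223/46 ≈ 3091.8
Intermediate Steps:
f(b, l) = 6 + b
F(X) = -9/46 (F(X) = -9*1/46 = -9/46)
3092 + F((-12 - 8)/(f(3, 4) + 34)) = 3092 - 9/46 = 142223/46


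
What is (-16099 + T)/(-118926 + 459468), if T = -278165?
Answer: -16348/18919 ≈ -0.86411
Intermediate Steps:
(-16099 + T)/(-118926 + 459468) = (-16099 - 278165)/(-118926 + 459468) = -294264/340542 = -294264*1/340542 = -16348/18919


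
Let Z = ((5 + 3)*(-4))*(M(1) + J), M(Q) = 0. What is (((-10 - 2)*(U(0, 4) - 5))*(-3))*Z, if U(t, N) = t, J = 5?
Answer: 28800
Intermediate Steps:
Z = -160 (Z = ((5 + 3)*(-4))*(0 + 5) = (8*(-4))*5 = -32*5 = -160)
(((-10 - 2)*(U(0, 4) - 5))*(-3))*Z = (((-10 - 2)*(0 - 5))*(-3))*(-160) = (-12*(-5)*(-3))*(-160) = (60*(-3))*(-160) = -180*(-160) = 28800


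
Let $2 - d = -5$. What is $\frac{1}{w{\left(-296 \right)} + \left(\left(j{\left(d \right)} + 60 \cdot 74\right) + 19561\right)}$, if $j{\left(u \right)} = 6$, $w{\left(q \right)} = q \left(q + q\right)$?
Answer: $\frac{1}{199239} \approx 5.0191 \cdot 10^{-6}$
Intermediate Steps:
$d = 7$ ($d = 2 - -5 = 2 + 5 = 7$)
$w{\left(q \right)} = 2 q^{2}$ ($w{\left(q \right)} = q 2 q = 2 q^{2}$)
$\frac{1}{w{\left(-296 \right)} + \left(\left(j{\left(d \right)} + 60 \cdot 74\right) + 19561\right)} = \frac{1}{2 \left(-296\right)^{2} + \left(\left(6 + 60 \cdot 74\right) + 19561\right)} = \frac{1}{2 \cdot 87616 + \left(\left(6 + 4440\right) + 19561\right)} = \frac{1}{175232 + \left(4446 + 19561\right)} = \frac{1}{175232 + 24007} = \frac{1}{199239}$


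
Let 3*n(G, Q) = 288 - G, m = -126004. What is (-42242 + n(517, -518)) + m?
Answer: -504967/3 ≈ -1.6832e+5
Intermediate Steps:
n(G, Q) = 96 - G/3 (n(G, Q) = (288 - G)/3 = 96 - G/3)
(-42242 + n(517, -518)) + m = (-42242 + (96 - ⅓*517)) - 126004 = (-42242 + (96 - 517/3)) - 126004 = (-42242 - 229/3) - 126004 = -126955/3 - 126004 = -504967/3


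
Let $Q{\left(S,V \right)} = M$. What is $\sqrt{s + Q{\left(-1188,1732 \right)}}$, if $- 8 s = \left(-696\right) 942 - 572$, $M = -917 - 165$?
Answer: $\frac{\sqrt{323774}}{2} \approx 284.51$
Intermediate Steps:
$M = -1082$
$Q{\left(S,V \right)} = -1082$
$s = \frac{164051}{2}$ ($s = - \frac{\left(-696\right) 942 - 572}{8} = - \frac{-655632 - 572}{8} = \left(- \frac{1}{8}\right) \left(-656204\right) = \frac{164051}{2} \approx 82026.0$)
$\sqrt{s + Q{\left(-1188,1732 \right)}} = \sqrt{\frac{164051}{2} - 1082} = \sqrt{\frac{161887}{2}} = \frac{\sqrt{323774}}{2}$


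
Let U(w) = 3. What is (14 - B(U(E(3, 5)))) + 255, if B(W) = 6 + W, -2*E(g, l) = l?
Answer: 260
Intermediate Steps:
E(g, l) = -l/2
(14 - B(U(E(3, 5)))) + 255 = (14 - (6 + 3)) + 255 = (14 - 1*9) + 255 = (14 - 9) + 255 = 5 + 255 = 260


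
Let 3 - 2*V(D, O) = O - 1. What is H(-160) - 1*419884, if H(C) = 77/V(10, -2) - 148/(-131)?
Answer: -165003881/393 ≈ -4.1986e+5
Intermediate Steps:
V(D, O) = 2 - O/2 (V(D, O) = 3/2 - (O - 1)/2 = 3/2 - (-1 + O)/2 = 3/2 + (½ - O/2) = 2 - O/2)
H(C) = 10531/393 (H(C) = 77/(2 - ½*(-2)) - 148/(-131) = 77/(2 + 1) - 148*(-1/131) = 77/3 + 148/131 = 10531/393)
H(-160) - 1*419884 = 10531/393 - 1*419884 = 10531/393 - 419884 = -165003881/393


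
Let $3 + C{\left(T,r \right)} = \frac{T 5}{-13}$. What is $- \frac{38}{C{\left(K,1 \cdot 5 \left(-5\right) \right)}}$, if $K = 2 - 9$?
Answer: $\frac{247}{2} \approx 123.5$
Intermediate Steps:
$K = -7$ ($K = 2 - 9 = -7$)
$C{\left(T,r \right)} = -3 - \frac{5 T}{13}$ ($C{\left(T,r \right)} = -3 + \frac{T 5}{-13} = -3 + 5 T \left(- \frac{1}{13}\right) = -3 - \frac{5 T}{13}$)
$- \frac{38}{C{\left(K,1 \cdot 5 \left(-5\right) \right)}} = - \frac{38}{-3 - - \frac{35}{13}} = - \frac{38}{-3 + \frac{35}{13}} = - \frac{38}{- \frac{4}{13}} = \left(-38\right) \left(- \frac{13}{4}\right) = \frac{247}{2}$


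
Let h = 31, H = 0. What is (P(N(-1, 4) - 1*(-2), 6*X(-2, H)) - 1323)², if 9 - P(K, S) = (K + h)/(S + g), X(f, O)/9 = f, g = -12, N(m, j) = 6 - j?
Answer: 994077841/576 ≈ 1.7258e+6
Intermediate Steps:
X(f, O) = 9*f
P(K, S) = 9 - (31 + K)/(-12 + S) (P(K, S) = 9 - (K + 31)/(S - 12) = 9 - (31 + K)/(-12 + S))
(P(N(-1, 4) - 1*(-2), 6*X(-2, H)) - 1323)² = ((-139 - ((6 - 1*4) - 1*(-2)) + 9*(6*(9*(-2))))/(-12 + 6*(9*(-2))) - 1323)² = ((-139 - ((6 - 4) + 2) + 9*(6*(-18)))/(-12 + 6*(-18)) - 1323)² = ((-139 - (2 + 2) + 9*(-108))/(-12 - 108) - 1323)² = ((-139 - 1*4 - 972)/(-120) - 1323)² = (-(-139 - 4 - 972)/120 - 1323)² = (-1/120*(-1115) - 1323)² = (223/24 - 1323)² = (-31529/24)² = 994077841/576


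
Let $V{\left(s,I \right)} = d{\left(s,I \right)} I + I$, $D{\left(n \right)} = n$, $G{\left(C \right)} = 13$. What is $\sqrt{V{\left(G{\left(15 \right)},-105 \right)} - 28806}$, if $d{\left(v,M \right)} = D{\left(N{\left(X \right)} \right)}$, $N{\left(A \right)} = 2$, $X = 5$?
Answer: $i \sqrt{29121} \approx 170.65 i$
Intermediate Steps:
$d{\left(v,M \right)} = 2$
$V{\left(s,I \right)} = 3 I$ ($V{\left(s,I \right)} = 2 I + I = 3 I$)
$\sqrt{V{\left(G{\left(15 \right)},-105 \right)} - 28806} = \sqrt{3 \left(-105\right) - 28806} = \sqrt{-315 - 28806} = \sqrt{-29121} = i \sqrt{29121}$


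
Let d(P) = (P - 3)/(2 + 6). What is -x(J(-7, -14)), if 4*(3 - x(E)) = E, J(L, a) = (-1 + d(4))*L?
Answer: -47/32 ≈ -1.4688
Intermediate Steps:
d(P) = -3/8 + P/8 (d(P) = (-3 + P)/8 = (-3 + P)*(1/8) = -3/8 + P/8)
J(L, a) = -7*L/8 (J(L, a) = (-1 + (-3/8 + (1/8)*4))*L = (-1 + (-3/8 + 1/2))*L = (-1 + 1/8)*L = -7*L/8)
x(E) = 3 - E/4
-x(J(-7, -14)) = -(3 - (-7)*(-7)/32) = -(3 - 1/4*49/8) = -(3 - 49/32) = -1*47/32 = -47/32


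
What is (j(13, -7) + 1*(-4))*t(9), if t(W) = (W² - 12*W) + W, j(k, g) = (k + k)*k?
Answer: -6012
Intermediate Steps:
j(k, g) = 2*k² (j(k, g) = (2*k)*k = 2*k²)
t(W) = W² - 11*W
(j(13, -7) + 1*(-4))*t(9) = (2*13² + 1*(-4))*(9*(-11 + 9)) = (2*169 - 4)*(9*(-2)) = (338 - 4)*(-18) = 334*(-18) = -6012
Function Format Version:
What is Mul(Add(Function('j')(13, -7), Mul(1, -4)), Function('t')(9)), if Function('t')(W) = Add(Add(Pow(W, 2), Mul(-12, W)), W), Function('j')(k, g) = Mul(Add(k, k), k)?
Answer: -6012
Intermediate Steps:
Function('j')(k, g) = Mul(2, Pow(k, 2)) (Function('j')(k, g) = Mul(Mul(2, k), k) = Mul(2, Pow(k, 2)))
Function('t')(W) = Add(Pow(W, 2), Mul(-11, W))
Mul(Add(Function('j')(13, -7), Mul(1, -4)), Function('t')(9)) = Mul(Add(Mul(2, Pow(13, 2)), Mul(1, -4)), Mul(9, Add(-11, 9))) = Mul(Add(Mul(2, 169), -4), Mul(9, -2)) = Mul(Add(338, -4), -18) = Mul(334, -18) = -6012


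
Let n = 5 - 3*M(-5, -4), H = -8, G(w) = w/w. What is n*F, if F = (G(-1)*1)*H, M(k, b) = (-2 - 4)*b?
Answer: 536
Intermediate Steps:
G(w) = 1
M(k, b) = -6*b
F = -8 (F = (1*1)*(-8) = 1*(-8) = -8)
n = -67 (n = 5 - (-18)*(-4) = 5 - 3*24 = 5 - 72 = -67)
n*F = -67*(-8) = 536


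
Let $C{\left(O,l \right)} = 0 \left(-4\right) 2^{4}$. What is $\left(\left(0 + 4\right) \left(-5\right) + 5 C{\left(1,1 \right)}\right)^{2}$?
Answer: $400$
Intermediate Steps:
$C{\left(O,l \right)} = 0$ ($C{\left(O,l \right)} = 0 \cdot 16 = 0$)
$\left(\left(0 + 4\right) \left(-5\right) + 5 C{\left(1,1 \right)}\right)^{2} = \left(\left(0 + 4\right) \left(-5\right) + 5 \cdot 0\right)^{2} = \left(4 \left(-5\right) + 0\right)^{2} = \left(-20 + 0\right)^{2} = \left(-20\right)^{2} = 400$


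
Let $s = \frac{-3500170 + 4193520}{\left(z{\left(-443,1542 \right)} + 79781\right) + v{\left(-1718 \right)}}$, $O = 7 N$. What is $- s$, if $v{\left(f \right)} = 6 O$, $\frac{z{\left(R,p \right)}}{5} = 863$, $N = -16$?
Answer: $- \frac{346675}{41712} \approx -8.3112$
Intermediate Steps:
$O = -112$ ($O = 7 \left(-16\right) = -112$)
$z{\left(R,p \right)} = 4315$ ($z{\left(R,p \right)} = 5 \cdot 863 = 4315$)
$v{\left(f \right)} = -672$ ($v{\left(f \right)} = 6 \left(-112\right) = -672$)
$s = \frac{346675}{41712}$ ($s = \frac{-3500170 + 4193520}{\left(4315 + 79781\right) - 672} = \frac{693350}{84096 - 672} = \frac{693350}{83424} = 693350 \cdot \frac{1}{83424} = \frac{346675}{41712} \approx 8.3112$)
$- s = \left(-1\right) \frac{346675}{41712} = - \frac{346675}{41712}$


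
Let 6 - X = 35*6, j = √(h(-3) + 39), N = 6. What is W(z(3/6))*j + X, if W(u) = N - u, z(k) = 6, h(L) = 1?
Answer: -204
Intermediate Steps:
j = 2*√10 (j = √(1 + 39) = √40 = 2*√10 ≈ 6.3246)
X = -204 (X = 6 - 35*6 = 6 - 1*210 = 6 - 210 = -204)
W(u) = 6 - u
W(z(3/6))*j + X = (6 - 1*6)*(2*√10) - 204 = (6 - 6)*(2*√10) - 204 = 0*(2*√10) - 204 = 0 - 204 = -204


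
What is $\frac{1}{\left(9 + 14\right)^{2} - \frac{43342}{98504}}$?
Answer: $\frac{49252}{26032637} \approx 0.0018919$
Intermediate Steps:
$\frac{1}{\left(9 + 14\right)^{2} - \frac{43342}{98504}} = \frac{1}{23^{2} - \frac{21671}{49252}} = \frac{1}{529 - \frac{21671}{49252}} = \frac{1}{\frac{26032637}{49252}} = \frac{49252}{26032637}$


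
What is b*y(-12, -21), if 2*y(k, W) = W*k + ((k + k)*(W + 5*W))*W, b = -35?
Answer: 1106910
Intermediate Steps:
y(k, W) = W*k/2 + 6*k*W² (y(k, W) = (W*k + ((k + k)*(W + 5*W))*W)/2 = (W*k + ((2*k)*(6*W))*W)/2 = (W*k + (12*W*k)*W)/2 = (W*k + 12*k*W²)/2 = W*k/2 + 6*k*W²)
b*y(-12, -21) = -35*(-21)*(-12)*(1 + 12*(-21))/2 = -35*(-21)*(-12)*(1 - 252)/2 = -35*(-21)*(-12)*(-251)/2 = -35*(-31626) = 1106910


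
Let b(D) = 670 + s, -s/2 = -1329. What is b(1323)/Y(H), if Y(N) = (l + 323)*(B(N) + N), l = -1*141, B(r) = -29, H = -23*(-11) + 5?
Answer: 128/1603 ≈ 0.079850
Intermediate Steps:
s = 2658 (s = -2*(-1329) = 2658)
H = 258 (H = 253 + 5 = 258)
b(D) = 3328 (b(D) = 670 + 2658 = 3328)
l = -141
Y(N) = -5278 + 182*N (Y(N) = (-141 + 323)*(-29 + N) = 182*(-29 + N) = -5278 + 182*N)
b(1323)/Y(H) = 3328/(-5278 + 182*258) = 3328/(-5278 + 46956) = 3328/41678 = 3328*(1/41678) = 128/1603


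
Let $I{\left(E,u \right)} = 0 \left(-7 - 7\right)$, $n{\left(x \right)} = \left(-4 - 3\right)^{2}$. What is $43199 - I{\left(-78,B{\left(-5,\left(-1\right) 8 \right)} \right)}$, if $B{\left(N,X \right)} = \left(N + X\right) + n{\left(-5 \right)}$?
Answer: $43199$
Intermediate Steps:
$n{\left(x \right)} = 49$ ($n{\left(x \right)} = \left(-7\right)^{2} = 49$)
$B{\left(N,X \right)} = 49 + N + X$ ($B{\left(N,X \right)} = \left(N + X\right) + 49 = 49 + N + X$)
$I{\left(E,u \right)} = 0$ ($I{\left(E,u \right)} = 0 \left(-14\right) = 0$)
$43199 - I{\left(-78,B{\left(-5,\left(-1\right) 8 \right)} \right)} = 43199 - 0 = 43199 + 0 = 43199$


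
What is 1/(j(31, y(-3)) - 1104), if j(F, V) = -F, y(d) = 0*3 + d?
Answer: -1/1135 ≈ -0.00088106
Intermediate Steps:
y(d) = d (y(d) = 0 + d = d)
1/(j(31, y(-3)) - 1104) = 1/(-1*31 - 1104) = 1/(-31 - 1104) = 1/(-1135) = -1/1135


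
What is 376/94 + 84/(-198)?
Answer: 118/33 ≈ 3.5758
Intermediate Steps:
376/94 + 84/(-198) = 376*(1/94) + 84*(-1/198) = 4 - 14/33 = 118/33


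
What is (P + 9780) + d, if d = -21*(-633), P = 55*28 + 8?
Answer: 24621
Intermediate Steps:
P = 1548 (P = 1540 + 8 = 1548)
d = 13293
(P + 9780) + d = (1548 + 9780) + 13293 = 11328 + 13293 = 24621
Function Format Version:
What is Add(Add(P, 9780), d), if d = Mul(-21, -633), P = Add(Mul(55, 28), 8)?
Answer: 24621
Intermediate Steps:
P = 1548 (P = Add(1540, 8) = 1548)
d = 13293
Add(Add(P, 9780), d) = Add(Add(1548, 9780), 13293) = Add(11328, 13293) = 24621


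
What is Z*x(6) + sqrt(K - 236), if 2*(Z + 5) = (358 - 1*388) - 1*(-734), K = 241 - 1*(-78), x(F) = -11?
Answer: -3817 + sqrt(83) ≈ -3807.9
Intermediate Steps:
K = 319 (K = 241 + 78 = 319)
Z = 347 (Z = -5 + ((358 - 1*388) - 1*(-734))/2 = -5 + ((358 - 388) + 734)/2 = -5 + (-30 + 734)/2 = -5 + (1/2)*704 = -5 + 352 = 347)
Z*x(6) + sqrt(K - 236) = 347*(-11) + sqrt(319 - 236) = -3817 + sqrt(83)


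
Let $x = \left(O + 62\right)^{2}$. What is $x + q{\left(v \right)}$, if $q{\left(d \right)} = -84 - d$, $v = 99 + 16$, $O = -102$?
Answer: $1401$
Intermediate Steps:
$v = 115$
$x = 1600$ ($x = \left(-102 + 62\right)^{2} = \left(-40\right)^{2} = 1600$)
$x + q{\left(v \right)} = 1600 - 199 = 1401$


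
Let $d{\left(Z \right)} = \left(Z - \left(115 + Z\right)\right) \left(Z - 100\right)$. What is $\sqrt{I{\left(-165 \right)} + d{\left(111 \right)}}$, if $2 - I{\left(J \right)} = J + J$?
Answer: $i \sqrt{933} \approx 30.545 i$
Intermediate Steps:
$I{\left(J \right)} = 2 - 2 J$ ($I{\left(J \right)} = 2 - \left(J + J\right) = 2 - 2 J$)
$d{\left(Z \right)} = 11500 - 115 Z$ ($d{\left(Z \right)} = - 115 \left(-100 + Z\right) = 11500 - 115 Z$)
$\sqrt{I{\left(-165 \right)} + d{\left(111 \right)}} = \sqrt{\left(2 - -330\right) + \left(11500 - 12765\right)} = \sqrt{\left(2 + 330\right) + \left(11500 - 12765\right)} = \sqrt{332 - 1265} = \sqrt{-933} = i \sqrt{933}$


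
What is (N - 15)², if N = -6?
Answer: 441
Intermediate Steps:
(N - 15)² = (-6 - 15)² = (-21)² = 441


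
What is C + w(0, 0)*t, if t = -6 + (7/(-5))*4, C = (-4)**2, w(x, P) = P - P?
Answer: 16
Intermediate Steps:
w(x, P) = 0
C = 16
t = -58/5 (t = -6 + (7*(-1/5))*4 = -6 - 7/5*4 = -6 - 28/5 = -58/5 ≈ -11.600)
C + w(0, 0)*t = 16 + 0*(-58/5) = 16 + 0 = 16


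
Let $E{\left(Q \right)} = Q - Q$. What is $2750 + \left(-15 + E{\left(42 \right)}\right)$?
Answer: $2735$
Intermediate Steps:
$E{\left(Q \right)} = 0$
$2750 + \left(-15 + E{\left(42 \right)}\right) = 2750 + \left(-15 + 0\right) = 2750 - 15 = 2735$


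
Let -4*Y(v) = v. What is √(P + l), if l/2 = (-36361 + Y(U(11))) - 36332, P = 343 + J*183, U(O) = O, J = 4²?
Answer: I*√568482/2 ≈ 376.99*I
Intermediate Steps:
J = 16
P = 3271 (P = 343 + 16*183 = 343 + 2928 = 3271)
Y(v) = -v/4
l = -290783/2 (l = 2*((-36361 - ¼*11) - 36332) = 2*((-36361 - 11/4) - 36332) = 2*(-145455/4 - 36332) = 2*(-290783/4) = -290783/2 ≈ -1.4539e+5)
√(P + l) = √(3271 - 290783/2) = √(-284241/2) = I*√568482/2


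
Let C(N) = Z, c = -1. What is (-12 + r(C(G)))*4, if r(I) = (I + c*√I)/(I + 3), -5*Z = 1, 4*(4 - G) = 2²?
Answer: -338/7 - 2*I*√5/7 ≈ -48.286 - 0.63888*I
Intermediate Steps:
G = 3 (G = 4 - ¼*2² = 4 - ¼*4 = 4 - 1 = 3)
Z = -⅕ (Z = -⅕*1 = -⅕ ≈ -0.20000)
C(N) = -⅕
r(I) = (I - √I)/(3 + I) (r(I) = (I - √I)/(I + 3) = (I - √I)/(3 + I))
(-12 + r(C(G)))*4 = (-12 + (-⅕ - √(-⅕))/(3 - ⅕))*4 = (-12 + (-⅕ - I*√5/5)/(14/5))*4 = (-12 + 5*(-⅕ - I*√5/5)/14)*4 = (-12 + (-1/14 - I*√5/14))*4 = (-169/14 - I*√5/14)*4 = -338/7 - 2*I*√5/7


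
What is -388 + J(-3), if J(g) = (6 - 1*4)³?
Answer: -380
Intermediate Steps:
J(g) = 8 (J(g) = (6 - 4)³ = 2³ = 8)
-388 + J(-3) = -388 + 8 = -380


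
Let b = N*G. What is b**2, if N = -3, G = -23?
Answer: 4761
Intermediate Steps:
b = 69 (b = -3*(-23) = 69)
b**2 = 69**2 = 4761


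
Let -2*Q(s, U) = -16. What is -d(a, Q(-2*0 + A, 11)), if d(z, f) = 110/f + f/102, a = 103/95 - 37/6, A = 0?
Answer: -2821/204 ≈ -13.828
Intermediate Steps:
Q(s, U) = 8 (Q(s, U) = -1/2*(-16) = 8)
a = -2897/570 (a = 103*(1/95) - 37*1/6 = 103/95 - 37/6 = -2897/570 ≈ -5.0825)
d(z, f) = 110/f + f/102 (d(z, f) = 110/f + f*(1/102) = 110/f + f/102)
-d(a, Q(-2*0 + A, 11)) = -(110/8 + (1/102)*8) = -(110*(1/8) + 4/51) = -(55/4 + 4/51) = -1*2821/204 = -2821/204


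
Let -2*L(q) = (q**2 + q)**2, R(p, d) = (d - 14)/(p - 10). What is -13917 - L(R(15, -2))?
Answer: -8682637/625 ≈ -13892.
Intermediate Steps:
R(p, d) = (-14 + d)/(-10 + p)
L(q) = -(q + q**2)**2/2 (L(q) = -(q**2 + q)**2/2 = -(q + q**2)**2/2)
-13917 - L(R(15, -2)) = -13917 - (-1)*((-14 - 2)/(-10 + 15))**2*(1 + (-14 - 2)/(-10 + 15))**2/2 = -13917 - (-1)*(-16/5)**2*(1 - 16/5)**2/2 = -13917 - (-1)*256*(-11/5)**2/(2*25) = -13917 - (-1)*256*121/(2*25*25) = -13917 - 1*(-15488/625) = -13917 + 15488/625 = -8682637/625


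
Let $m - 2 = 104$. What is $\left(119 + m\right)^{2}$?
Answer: $50625$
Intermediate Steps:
$m = 106$ ($m = 2 + 104 = 106$)
$\left(119 + m\right)^{2} = \left(119 + 106\right)^{2} = 225^{2} = 50625$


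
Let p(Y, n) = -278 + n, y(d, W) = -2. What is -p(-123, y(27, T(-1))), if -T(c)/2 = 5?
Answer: 280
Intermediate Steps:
T(c) = -10 (T(c) = -2*5 = -10)
-p(-123, y(27, T(-1))) = -(-278 - 2) = -1*(-280) = 280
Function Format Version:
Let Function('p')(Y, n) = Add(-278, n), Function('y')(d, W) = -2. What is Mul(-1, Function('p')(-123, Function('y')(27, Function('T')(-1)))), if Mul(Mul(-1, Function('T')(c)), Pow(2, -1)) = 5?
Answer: 280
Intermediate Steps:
Function('T')(c) = -10 (Function('T')(c) = Mul(-2, 5) = -10)
Mul(-1, Function('p')(-123, Function('y')(27, Function('T')(-1)))) = Mul(-1, Add(-278, -2)) = Mul(-1, -280) = 280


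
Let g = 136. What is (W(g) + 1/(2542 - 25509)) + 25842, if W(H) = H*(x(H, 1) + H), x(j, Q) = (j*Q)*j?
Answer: 58790788797/22967 ≈ 2.5598e+6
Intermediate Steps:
x(j, Q) = Q*j**2 (x(j, Q) = (Q*j)*j = Q*j**2)
W(H) = H*(H + H**2) (W(H) = H*(1*H**2 + H) = H*(H**2 + H) = H*(H + H**2))
(W(g) + 1/(2542 - 25509)) + 25842 = (136**2*(1 + 136) + 1/(2542 - 25509)) + 25842 = (18496*137 + 1/(-22967)) + 25842 = (2533952 - 1/22967) + 25842 = 58197275583/22967 + 25842 = 58790788797/22967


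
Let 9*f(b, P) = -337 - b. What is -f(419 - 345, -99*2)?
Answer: 137/3 ≈ 45.667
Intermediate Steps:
f(b, P) = -337/9 - b/9 (f(b, P) = (-337 - b)/9 = -337/9 - b/9)
-f(419 - 345, -99*2) = -(-337/9 - (419 - 345)/9) = -(-337/9 - ⅑*74) = -(-337/9 - 74/9) = -1*(-137/3) = 137/3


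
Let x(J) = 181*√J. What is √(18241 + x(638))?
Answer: √(18241 + 181*√638) ≈ 151.04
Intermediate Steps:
√(18241 + x(638)) = √(18241 + 181*√638)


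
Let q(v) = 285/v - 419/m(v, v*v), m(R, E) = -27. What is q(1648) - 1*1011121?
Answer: -44990141809/44496 ≈ -1.0111e+6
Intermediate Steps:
q(v) = 419/27 + 285/v (q(v) = 285/v - 419/(-27) = 285/v - 419*(-1/27) = 285/v + 419/27 = 419/27 + 285/v)
q(1648) - 1*1011121 = (419/27 + 285/1648) - 1*1011121 = (419/27 + 285*(1/1648)) - 1011121 = (419/27 + 285/1648) - 1011121 = 698207/44496 - 1011121 = -44990141809/44496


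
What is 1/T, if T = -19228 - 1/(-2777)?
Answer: -2777/53396155 ≈ -5.2007e-5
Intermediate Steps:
T = -53396155/2777 (T = -19228 - 1*(-1/2777) = -19228 + 1/2777 = -53396155/2777 ≈ -19228.)
1/T = 1/(-53396155/2777) = -2777/53396155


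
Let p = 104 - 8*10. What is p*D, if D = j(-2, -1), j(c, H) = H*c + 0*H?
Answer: 48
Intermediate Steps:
j(c, H) = H*c (j(c, H) = H*c + 0 = H*c)
D = 2 (D = -1*(-2) = 2)
p = 24 (p = 104 - 1*80 = 104 - 80 = 24)
p*D = 24*2 = 48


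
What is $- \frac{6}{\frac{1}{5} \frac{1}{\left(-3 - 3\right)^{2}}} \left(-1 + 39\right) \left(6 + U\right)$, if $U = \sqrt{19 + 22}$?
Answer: $-246240 - 41040 \sqrt{41} \approx -5.0902 \cdot 10^{5}$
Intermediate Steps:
$U = \sqrt{41} \approx 6.4031$
$- \frac{6}{\frac{1}{5} \frac{1}{\left(-3 - 3\right)^{2}}} \left(-1 + 39\right) \left(6 + U\right) = - \frac{6}{\frac{1}{5} \frac{1}{\left(-3 - 3\right)^{2}}} \left(-1 + 39\right) \left(6 + \sqrt{41}\right) = - \frac{6}{\frac{1}{5} \frac{1}{\left(-6\right)^{2}}} \cdot 38 \left(6 + \sqrt{41}\right) = - \frac{6}{\frac{1}{5} \cdot \frac{1}{36}} \left(228 + 38 \sqrt{41}\right) = - 6 \frac{1}{\frac{1}{180}} \left(228 + 38 \sqrt{41}\right) = \left(-6\right) 180 \left(228 + 38 \sqrt{41}\right) = - 1080 \left(228 + 38 \sqrt{41}\right) = -246240 - 41040 \sqrt{41}$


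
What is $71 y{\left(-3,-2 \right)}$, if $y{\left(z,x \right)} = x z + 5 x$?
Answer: $-284$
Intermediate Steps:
$y{\left(z,x \right)} = 5 x + x z$
$71 y{\left(-3,-2 \right)} = 71 \left(- 2 \left(5 - 3\right)\right) = 71 \left(\left(-2\right) 2\right) = 71 \left(-4\right) = -284$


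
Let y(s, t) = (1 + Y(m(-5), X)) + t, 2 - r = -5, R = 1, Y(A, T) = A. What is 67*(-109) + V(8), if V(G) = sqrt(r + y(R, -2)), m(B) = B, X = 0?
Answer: -7302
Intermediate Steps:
r = 7 (r = 2 - 1*(-5) = 2 + 5 = 7)
y(s, t) = -4 + t (y(s, t) = (1 - 5) + t = -4 + t)
V(G) = 1 (V(G) = sqrt(7 + (-4 - 2)) = sqrt(7 - 6) = sqrt(1) = 1)
67*(-109) + V(8) = 67*(-109) + 1 = -7303 + 1 = -7302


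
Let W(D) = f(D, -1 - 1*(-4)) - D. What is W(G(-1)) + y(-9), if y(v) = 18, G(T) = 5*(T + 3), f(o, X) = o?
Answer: 18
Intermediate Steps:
G(T) = 15 + 5*T (G(T) = 5*(3 + T) = 15 + 5*T)
W(D) = 0 (W(D) = D - D = 0)
W(G(-1)) + y(-9) = 0 + 18 = 18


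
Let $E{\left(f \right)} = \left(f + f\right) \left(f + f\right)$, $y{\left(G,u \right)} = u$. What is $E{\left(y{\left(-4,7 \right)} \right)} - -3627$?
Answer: $3823$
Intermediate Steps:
$E{\left(f \right)} = 4 f^{2}$ ($E{\left(f \right)} = 2 f 2 f = 4 f^{2}$)
$E{\left(y{\left(-4,7 \right)} \right)} - -3627 = 4 \cdot 7^{2} - -3627 = 4 \cdot 49 + 3627 = 196 + 3627 = 3823$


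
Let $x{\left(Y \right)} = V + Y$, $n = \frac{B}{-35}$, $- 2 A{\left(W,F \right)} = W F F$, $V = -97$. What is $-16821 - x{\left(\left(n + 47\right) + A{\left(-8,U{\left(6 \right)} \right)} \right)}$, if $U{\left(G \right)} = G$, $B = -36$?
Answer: $- \frac{592061}{35} \approx -16916.0$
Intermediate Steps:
$A{\left(W,F \right)} = - \frac{W F^{2}}{2}$ ($A{\left(W,F \right)} = - \frac{W F F}{2} = - \frac{F W F}{2} = - \frac{W F^{2}}{2}$)
$n = \frac{36}{35}$ ($n = - \frac{36}{-35} = \left(-36\right) \left(- \frac{1}{35}\right) = \frac{36}{35} \approx 1.0286$)
$x{\left(Y \right)} = -97 + Y$
$-16821 - x{\left(\left(n + 47\right) + A{\left(-8,U{\left(6 \right)} \right)} \right)} = -16821 - \left(-97 + \left(\left(\frac{36}{35} + 47\right) - - 4 \cdot 6^{2}\right)\right) = -16821 - \left(-97 - \left(- \frac{1681}{35} - 144\right)\right) = -16821 - \left(-97 + \left(\frac{1681}{35} + 144\right)\right) = -16821 - \left(-97 + \frac{6721}{35}\right) = -16821 - \frac{3326}{35} = - \frac{592061}{35}$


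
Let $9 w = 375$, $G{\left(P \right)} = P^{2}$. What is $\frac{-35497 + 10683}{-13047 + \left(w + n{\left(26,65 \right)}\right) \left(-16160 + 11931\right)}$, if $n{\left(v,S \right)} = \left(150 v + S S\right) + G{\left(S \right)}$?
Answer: $\frac{37221}{78626108} \approx 0.00047339$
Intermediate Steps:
$n{\left(v,S \right)} = 2 S^{2} + 150 v$ ($n{\left(v,S \right)} = \left(150 v + S S\right) + S^{2} = \left(150 v + S^{2}\right) + S^{2} = \left(S^{2} + 150 v\right) + S^{2} = 2 S^{2} + 150 v$)
$w = \frac{125}{3}$ ($w = \frac{1}{9} \cdot 375 = \frac{125}{3} \approx 41.667$)
$\frac{-35497 + 10683}{-13047 + \left(w + n{\left(26,65 \right)}\right) \left(-16160 + 11931\right)} = \frac{-35497 + 10683}{-13047 + \left(\frac{125}{3} + \left(2 \cdot 65^{2} + 150 \cdot 26\right)\right) \left(-16160 + 11931\right)} = - \frac{24814}{-13047 + \left(\frac{125}{3} + \left(2 \cdot 4225 + 3900\right)\right) \left(-4229\right)} = - \frac{24814}{-13047 + \left(\frac{125}{3} + \left(8450 + 3900\right)\right) \left(-4229\right)} = - \frac{24814}{-13047 + \left(\frac{125}{3} + 12350\right) \left(-4229\right)} = - \frac{24814}{-13047 + \frac{37175}{3} \left(-4229\right)} = - \frac{24814}{-13047 - \frac{157213075}{3}} = - \frac{24814}{- \frac{157252216}{3}} = \left(-24814\right) \left(- \frac{3}{157252216}\right) = \frac{37221}{78626108}$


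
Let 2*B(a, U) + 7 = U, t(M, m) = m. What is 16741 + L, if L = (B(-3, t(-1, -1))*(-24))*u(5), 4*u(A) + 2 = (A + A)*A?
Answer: 17893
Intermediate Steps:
B(a, U) = -7/2 + U/2
u(A) = -1/2 + A**2/2 (u(A) = -1/2 + ((A + A)*A)/4 = -1/2 + ((2*A)*A)/4 = -1/2 + (2*A**2)/4 = -1/2 + A**2/2)
L = 1152 (L = ((-7/2 + (1/2)*(-1))*(-24))*(-1/2 + (1/2)*5**2) = ((-7/2 - 1/2)*(-24))*(-1/2 + (1/2)*25) = (-4*(-24))*(-1/2 + 25/2) = 96*12 = 1152)
16741 + L = 16741 + 1152 = 17893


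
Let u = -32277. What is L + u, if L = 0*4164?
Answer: -32277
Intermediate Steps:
L = 0
L + u = 0 - 32277 = -32277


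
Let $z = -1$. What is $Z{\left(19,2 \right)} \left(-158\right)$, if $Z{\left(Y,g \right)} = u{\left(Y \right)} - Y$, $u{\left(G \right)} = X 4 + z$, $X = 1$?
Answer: $2528$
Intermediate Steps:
$u{\left(G \right)} = 3$ ($u{\left(G \right)} = 1 \cdot 4 - 1 = 4 - 1 = 3$)
$Z{\left(Y,g \right)} = 3 - Y$
$Z{\left(19,2 \right)} \left(-158\right) = \left(3 - 19\right) \left(-158\right) = \left(-16\right) \left(-158\right) = 2528$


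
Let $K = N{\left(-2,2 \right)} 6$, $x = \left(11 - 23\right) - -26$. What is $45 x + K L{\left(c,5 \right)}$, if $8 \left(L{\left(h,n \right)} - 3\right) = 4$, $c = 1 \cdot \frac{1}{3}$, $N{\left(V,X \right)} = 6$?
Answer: $756$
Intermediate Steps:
$c = \frac{1}{3}$ ($c = 1 \cdot \frac{1}{3} = \frac{1}{3} \approx 0.33333$)
$L{\left(h,n \right)} = \frac{7}{2}$ ($L{\left(h,n \right)} = 3 + \frac{1}{8} \cdot 4 = 3 + \frac{1}{2} = \frac{7}{2}$)
$x = 14$ ($x = -12 + 26 = 14$)
$K = 36$ ($K = 6 \cdot 6 = 36$)
$45 x + K L{\left(c,5 \right)} = 45 \cdot 14 + 36 \cdot \frac{7}{2} = 630 + 126 = 756$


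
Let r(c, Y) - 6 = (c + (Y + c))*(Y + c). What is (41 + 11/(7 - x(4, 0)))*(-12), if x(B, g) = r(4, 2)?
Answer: -28896/59 ≈ -489.76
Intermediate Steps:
r(c, Y) = 6 + (Y + c)*(Y + 2*c) (r(c, Y) = 6 + (c + (Y + c))*(Y + c) = 6 + (Y + 2*c)*(Y + c) = 6 + (Y + c)*(Y + 2*c))
x(B, g) = 66 (x(B, g) = 6 + 2**2 + 2*4**2 + 3*2*4 = 6 + 4 + 2*16 + 24 = 6 + 4 + 32 + 24 = 66)
(41 + 11/(7 - x(4, 0)))*(-12) = (41 + 11/(7 - 1*66))*(-12) = (41 + 11/(7 - 66))*(-12) = (41 + 11/(-59))*(-12) = (41 + 11*(-1/59))*(-12) = (41 - 11/59)*(-12) = (2408/59)*(-12) = -28896/59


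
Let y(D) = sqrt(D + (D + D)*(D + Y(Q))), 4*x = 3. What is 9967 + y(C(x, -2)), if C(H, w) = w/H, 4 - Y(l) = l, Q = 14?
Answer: 9967 + 2*sqrt(146)/3 ≈ 9975.1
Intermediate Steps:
Y(l) = 4 - l
x = 3/4 (x = (1/4)*3 = 3/4 ≈ 0.75000)
y(D) = sqrt(D + 2*D*(-10 + D)) (y(D) = sqrt(D + (D + D)*(D + (4 - 1*14))) = sqrt(D + (2*D)*(D + (4 - 14))) = sqrt(D + (2*D)*(D - 10)) = sqrt(D + (2*D)*(-10 + D)) = sqrt(D + 2*D*(-10 + D)))
9967 + y(C(x, -2)) = 9967 + sqrt((-2/3/4)*(-19 + 2*(-2/3/4))) = 9967 + sqrt((-2*4/3)*(-19 + 2*(-2*4/3))) = 9967 + sqrt(-8*(-19 + 2*(-8/3))/3) = 9967 + sqrt(-8*(-19 - 16/3)/3) = 9967 + sqrt(-8/3*(-73/3)) = 9967 + sqrt(584/9) = 9967 + 2*sqrt(146)/3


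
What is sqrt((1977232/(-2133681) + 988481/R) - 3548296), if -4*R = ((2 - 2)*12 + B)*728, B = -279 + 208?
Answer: I*sqrt(15960347426498357365506870)/2120878914 ≈ 1883.7*I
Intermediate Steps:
B = -71
R = 12922 (R = -((2 - 2)*12 - 71)*728/4 = -(0*12 - 71)*728/4 = -(0 - 71)*728/4 = -(-71)*728/4 = -1/4*(-51688) = 12922)
sqrt((1977232/(-2133681) + 988481/R) - 3548296) = sqrt((1977232/(-2133681) + 988481/12922) - 3548296) = sqrt((1977232*(-1/2133681) + 988481*(1/12922)) - 3548296) = sqrt((-1977232/2133681 + 76037/994) - 3548296) = sqrt(160273333589/2120878914 - 3548296) = sqrt(-7525345893696955/2120878914) = I*sqrt(15960347426498357365506870)/2120878914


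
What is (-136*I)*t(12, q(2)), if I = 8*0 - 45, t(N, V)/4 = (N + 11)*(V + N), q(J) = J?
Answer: 7882560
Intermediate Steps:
t(N, V) = 4*(11 + N)*(N + V) (t(N, V) = 4*((N + 11)*(V + N)) = 4*((11 + N)*(N + V)) = 4*(11 + N)*(N + V))
I = -45 (I = 0 - 45 = -45)
(-136*I)*t(12, q(2)) = (-136*(-45))*(4*12² + 44*12 + 44*2 + 4*12*2) = 6120*(4*144 + 528 + 88 + 96) = 6120*(576 + 528 + 88 + 96) = 6120*1288 = 7882560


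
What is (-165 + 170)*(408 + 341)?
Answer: 3745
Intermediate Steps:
(-165 + 170)*(408 + 341) = 5*749 = 3745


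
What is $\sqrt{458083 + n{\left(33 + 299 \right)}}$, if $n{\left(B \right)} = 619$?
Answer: $\sqrt{458702} \approx 677.28$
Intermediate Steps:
$\sqrt{458083 + n{\left(33 + 299 \right)}} = \sqrt{458083 + 619} = \sqrt{458702}$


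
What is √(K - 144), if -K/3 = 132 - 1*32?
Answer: 2*I*√111 ≈ 21.071*I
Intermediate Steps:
K = -300 (K = -3*(132 - 1*32) = -3*(132 - 32) = -3*100 = -300)
√(K - 144) = √(-300 - 144) = √(-444) = 2*I*√111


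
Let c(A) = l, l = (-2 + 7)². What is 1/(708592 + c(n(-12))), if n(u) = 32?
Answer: 1/708617 ≈ 1.4112e-6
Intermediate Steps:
l = 25 (l = 5² = 25)
c(A) = 25
1/(708592 + c(n(-12))) = 1/(708592 + 25) = 1/708617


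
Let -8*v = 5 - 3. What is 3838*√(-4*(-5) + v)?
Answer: 1919*√79 ≈ 17056.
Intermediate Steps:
v = -¼ (v = -(5 - 3)/8 = -⅛*2 = -¼ ≈ -0.25000)
3838*√(-4*(-5) + v) = 3838*√(-4*(-5) - ¼) = 3838*√(20 - ¼) = 3838*√(79/4) = 3838*(√79/2) = 1919*√79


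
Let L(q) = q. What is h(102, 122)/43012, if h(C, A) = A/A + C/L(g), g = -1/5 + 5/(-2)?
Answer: -331/387108 ≈ -0.00085506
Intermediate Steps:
g = -27/10 (g = -1*⅕ + 5*(-½) = -⅕ - 5/2 = -27/10 ≈ -2.7000)
h(C, A) = 1 - 10*C/27 (h(C, A) = A/A + C/(-27/10) = 1 + C*(-10/27) = 1 - 10*C/27)
h(102, 122)/43012 = (1 - 10/27*102)/43012 = (1 - 340/9)*(1/43012) = -331/9*1/43012 = -331/387108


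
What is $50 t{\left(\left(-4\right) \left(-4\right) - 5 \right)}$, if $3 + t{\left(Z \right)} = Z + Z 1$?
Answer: $950$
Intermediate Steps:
$t{\left(Z \right)} = -3 + 2 Z$ ($t{\left(Z \right)} = -3 + \left(Z + Z 1\right) = -3 + \left(Z + Z\right) = -3 + 2 Z$)
$50 t{\left(\left(-4\right) \left(-4\right) - 5 \right)} = 50 \left(-3 + 2 \left(\left(-4\right) \left(-4\right) - 5\right)\right) = 50 \left(-3 + 2 \left(16 - 5\right)\right) = 50 \left(-3 + 2 \cdot 11\right) = 50 \left(-3 + 22\right) = 50 \cdot 19 = 950$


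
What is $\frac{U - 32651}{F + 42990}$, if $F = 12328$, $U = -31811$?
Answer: $- \frac{32231}{27659} \approx -1.1653$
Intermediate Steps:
$\frac{U - 32651}{F + 42990} = \frac{-31811 - 32651}{12328 + 42990} = - \frac{64462}{55318} = \left(-64462\right) \frac{1}{55318} = - \frac{32231}{27659}$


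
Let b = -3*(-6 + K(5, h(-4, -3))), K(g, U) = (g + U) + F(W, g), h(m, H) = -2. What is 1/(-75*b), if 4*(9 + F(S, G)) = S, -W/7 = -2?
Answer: -2/3825 ≈ -0.00052288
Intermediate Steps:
W = 14 (W = -7*(-2) = 14)
F(S, G) = -9 + S/4
K(g, U) = -11/2 + U + g (K(g, U) = (g + U) + (-9 + (1/4)*14) = (U + g) + (-9 + 7/2) = (U + g) - 11/2 = -11/2 + U + g)
b = 51/2 (b = -3*(-6 + (-11/2 - 2 + 5)) = -3*(-6 - 5/2) = -3*(-17/2) = 51/2 ≈ 25.500)
1/(-75*b) = 1/(-75*51/2) = 1/(-3825/2) = -2/3825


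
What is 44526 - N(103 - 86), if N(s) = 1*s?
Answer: 44509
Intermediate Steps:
N(s) = s
44526 - N(103 - 86) = 44526 - (103 - 86) = 44526 - 1*17 = 44526 - 17 = 44509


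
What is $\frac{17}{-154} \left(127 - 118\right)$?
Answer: $- \frac{153}{154} \approx -0.99351$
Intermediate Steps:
$\frac{17}{-154} \left(127 - 118\right) = 17 \left(- \frac{1}{154}\right) 9 = \left(- \frac{17}{154}\right) 9 = - \frac{153}{154}$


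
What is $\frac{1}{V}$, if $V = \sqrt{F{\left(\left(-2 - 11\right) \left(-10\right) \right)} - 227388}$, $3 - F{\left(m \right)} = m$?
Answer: $- \frac{i \sqrt{227515}}{227515} \approx - 0.0020965 i$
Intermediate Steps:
$F{\left(m \right)} = 3 - m$
$V = i \sqrt{227515}$ ($V = \sqrt{\left(3 - \left(-2 - 11\right) \left(-10\right)\right) - 227388} = \sqrt{\left(3 - \left(-13\right) \left(-10\right)\right) - 227388} = \sqrt{\left(3 - 130\right) - 227388} = \sqrt{-127 - 227388} = \sqrt{-227515} = i \sqrt{227515} \approx 476.99 i$)
$\frac{1}{V} = \frac{1}{i \sqrt{227515}} = - \frac{i \sqrt{227515}}{227515}$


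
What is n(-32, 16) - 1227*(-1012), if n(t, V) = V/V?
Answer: 1241725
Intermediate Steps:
n(t, V) = 1
n(-32, 16) - 1227*(-1012) = 1 - 1227*(-1012) = 1 + 1241724 = 1241725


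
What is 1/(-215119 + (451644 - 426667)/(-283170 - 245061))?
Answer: -528231/113632549466 ≈ -4.6486e-6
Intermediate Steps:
1/(-215119 + (451644 - 426667)/(-283170 - 245061)) = 1/(-215119 + 24977/(-528231)) = 1/(-215119 + 24977*(-1/528231)) = 1/(-215119 - 24977/528231) = 1/(-113632549466/528231) = -528231/113632549466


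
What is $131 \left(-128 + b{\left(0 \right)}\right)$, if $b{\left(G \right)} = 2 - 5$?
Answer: $-17161$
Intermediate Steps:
$b{\left(G \right)} = -3$ ($b{\left(G \right)} = 2 - 5 = -3$)
$131 \left(-128 + b{\left(0 \right)}\right) = 131 \left(-128 - 3\right) = 131 \left(-131\right) = -17161$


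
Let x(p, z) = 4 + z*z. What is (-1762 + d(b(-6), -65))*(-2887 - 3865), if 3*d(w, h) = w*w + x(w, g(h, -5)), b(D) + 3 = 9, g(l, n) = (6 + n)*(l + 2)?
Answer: 8622304/3 ≈ 2.8741e+6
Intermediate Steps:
g(l, n) = (2 + l)*(6 + n) (g(l, n) = (6 + n)*(2 + l) = (2 + l)*(6 + n))
b(D) = 6 (b(D) = -3 + 9 = 6)
x(p, z) = 4 + z²
d(w, h) = 4/3 + w²/3 + (2 + h)²/3 (d(w, h) = (w*w + (4 + (12 + 2*(-5) + 6*h + h*(-5))²))/3 = (w² + (4 + (12 - 10 + 6*h - 5*h)²))/3 = (w² + (4 + (2 + h)²))/3 = (4 + w² + (2 + h)²)/3 = 4/3 + w²/3 + (2 + h)²/3)
(-1762 + d(b(-6), -65))*(-2887 - 3865) = (-1762 + (4/3 + (⅓)*6² + (2 - 65)²/3))*(-2887 - 3865) = (-1762 + (4/3 + (⅓)*36 + (⅓)*(-63)²))*(-6752) = (-1762 + (4/3 + 12 + (⅓)*3969))*(-6752) = (-1762 + (4/3 + 12 + 1323))*(-6752) = (-1762 + 4009/3)*(-6752) = -1277/3*(-6752) = 8622304/3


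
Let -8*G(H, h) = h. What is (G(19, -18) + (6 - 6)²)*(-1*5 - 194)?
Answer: -1791/4 ≈ -447.75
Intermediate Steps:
G(H, h) = -h/8
(G(19, -18) + (6 - 6)²)*(-1*5 - 194) = (-⅛*(-18) + (6 - 6)²)*(-1*5 - 194) = (9/4 + 0²)*(-5 - 194) = (9/4 + 0)*(-199) = (9/4)*(-199) = -1791/4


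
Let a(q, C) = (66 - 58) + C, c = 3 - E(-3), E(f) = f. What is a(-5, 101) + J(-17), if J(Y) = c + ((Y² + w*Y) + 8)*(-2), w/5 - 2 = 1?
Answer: 31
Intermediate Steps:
w = 15 (w = 10 + 5*1 = 10 + 5 = 15)
c = 6 (c = 3 - 1*(-3) = 3 + 3 = 6)
J(Y) = -10 - 30*Y - 2*Y² (J(Y) = 6 + ((Y² + 15*Y) + 8)*(-2) = 6 + (8 + Y² + 15*Y)*(-2) = 6 + (-16 - 30*Y - 2*Y²) = -10 - 30*Y - 2*Y²)
a(q, C) = 8 + C
a(-5, 101) + J(-17) = (8 + 101) + (-10 - 30*(-17) - 2*(-17)²) = 109 + (-10 + 510 - 2*289) = 109 + (-10 + 510 - 578) = 109 - 78 = 31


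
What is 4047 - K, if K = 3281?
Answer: 766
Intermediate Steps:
4047 - K = 4047 - 1*3281 = 4047 - 3281 = 766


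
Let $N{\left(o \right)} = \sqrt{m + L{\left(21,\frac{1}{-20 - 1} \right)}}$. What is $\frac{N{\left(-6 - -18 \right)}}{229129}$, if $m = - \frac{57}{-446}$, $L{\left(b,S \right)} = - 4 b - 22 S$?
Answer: $\frac{i \sqrt{7265534010}}{2146022214} \approx 3.9719 \cdot 10^{-5} i$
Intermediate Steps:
$L{\left(b,S \right)} = - 22 S - 4 b$
$m = \frac{57}{446}$ ($m = \left(-57\right) \left(- \frac{1}{446}\right) = \frac{57}{446} \approx 0.1278$)
$N{\left(o \right)} = \frac{i \sqrt{7265534010}}{9366}$ ($N{\left(o \right)} = \sqrt{\frac{57}{446} - \left(84 + \frac{22}{-20 - 1}\right)} = \sqrt{\frac{57}{446} - \left(84 + \frac{22}{-21}\right)} = \sqrt{\frac{57}{446} - \frac{1742}{21}} = \sqrt{- \frac{775735}{9366}} = \frac{i \sqrt{7265534010}}{9366}$)
$\frac{N{\left(-6 - -18 \right)}}{229129} = \frac{\frac{1}{9366} i \sqrt{7265534010}}{229129} = \frac{i \sqrt{7265534010}}{9366} \cdot \frac{1}{229129} = \frac{i \sqrt{7265534010}}{2146022214}$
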